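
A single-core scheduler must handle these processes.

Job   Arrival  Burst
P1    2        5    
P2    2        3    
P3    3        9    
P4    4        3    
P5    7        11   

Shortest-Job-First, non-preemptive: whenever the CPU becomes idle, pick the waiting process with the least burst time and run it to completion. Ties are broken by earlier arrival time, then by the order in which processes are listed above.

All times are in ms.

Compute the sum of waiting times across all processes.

32

Timeline: | idle 0-2 | P2 2-5 | P4 5-8 | P1 8-13 | P3 13-22 | P5 22-33 |
Completion: P1=13  P2=5  P3=22  P4=8  P5=33
Turnaround (C−A): P1=11  P2=3  P3=19  P4=4  P5=26
Waiting = turnaround − burst: P1=6, P2=0, P3=10, P4=1, P5=15
Total waiting = 6 + 0 + 10 + 1 + 15 = 32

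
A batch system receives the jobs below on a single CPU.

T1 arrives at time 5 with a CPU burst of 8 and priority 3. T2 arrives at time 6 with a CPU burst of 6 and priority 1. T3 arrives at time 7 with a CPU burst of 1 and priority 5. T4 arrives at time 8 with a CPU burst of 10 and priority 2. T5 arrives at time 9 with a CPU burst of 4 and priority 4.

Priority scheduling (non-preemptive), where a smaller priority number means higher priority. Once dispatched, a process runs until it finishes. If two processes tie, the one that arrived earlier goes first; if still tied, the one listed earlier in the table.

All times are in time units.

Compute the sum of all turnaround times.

Schedule: | idle 0-5 | T1 5-13 | T2 13-19 | T4 19-29 | T5 29-33 | T3 33-34 |
Completion: T1=13  T2=19  T3=34  T4=29  T5=33
Turnaround (C−A): T1=8  T2=13  T3=27  T4=21  T5=24
Turnaround = completion − arrival: T1=8, T2=13, T3=27, T4=21, T5=24
Total turnaround = 8 + 13 + 27 + 21 + 24 = 93

93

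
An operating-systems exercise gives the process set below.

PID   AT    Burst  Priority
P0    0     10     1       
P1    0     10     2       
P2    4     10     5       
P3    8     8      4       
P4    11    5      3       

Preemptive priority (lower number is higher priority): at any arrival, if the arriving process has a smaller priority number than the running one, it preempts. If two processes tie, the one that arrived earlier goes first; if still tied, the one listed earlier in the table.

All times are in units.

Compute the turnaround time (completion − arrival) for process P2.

39

Gantt: | P0 0-10 | P1 10-20 | P4 20-25 | P3 25-33 | P2 33-43 |
Completion: P0=10  P1=20  P2=43  P3=33  P4=25
Turnaround (C−A): P0=10  P1=20  P2=39  P3=25  P4=14
Turnaround(P2) = completion − arrival = 43 − 4 = 39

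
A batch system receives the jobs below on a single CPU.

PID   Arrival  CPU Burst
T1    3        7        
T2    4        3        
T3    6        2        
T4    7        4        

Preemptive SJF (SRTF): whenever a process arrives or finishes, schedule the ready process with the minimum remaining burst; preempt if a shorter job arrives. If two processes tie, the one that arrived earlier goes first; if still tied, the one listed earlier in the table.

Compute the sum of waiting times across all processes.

12

Schedule: | idle 0-3 | T1 3-4 | T2 4-7 | T3 7-9 | T4 9-13 | T1 13-19 |
Completion: T1=19  T2=7  T3=9  T4=13
Waiting = turnaround − burst: T1=9, T2=0, T3=1, T4=2
Total waiting = 9 + 0 + 1 + 2 = 12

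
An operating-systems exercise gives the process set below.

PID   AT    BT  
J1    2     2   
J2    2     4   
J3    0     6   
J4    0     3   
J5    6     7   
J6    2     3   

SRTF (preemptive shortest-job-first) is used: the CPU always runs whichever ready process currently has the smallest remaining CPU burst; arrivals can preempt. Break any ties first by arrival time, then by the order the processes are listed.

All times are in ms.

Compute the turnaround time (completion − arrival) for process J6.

Gantt: | J4 0-3 | J1 3-5 | J6 5-8 | J2 8-12 | J3 12-18 | J5 18-25 |
Completion: J1=5  J2=12  J3=18  J4=3  J5=25  J6=8
Turnaround (C−A): J1=3  J2=10  J3=18  J4=3  J5=19  J6=6
Turnaround(J6) = completion − arrival = 8 − 2 = 6

6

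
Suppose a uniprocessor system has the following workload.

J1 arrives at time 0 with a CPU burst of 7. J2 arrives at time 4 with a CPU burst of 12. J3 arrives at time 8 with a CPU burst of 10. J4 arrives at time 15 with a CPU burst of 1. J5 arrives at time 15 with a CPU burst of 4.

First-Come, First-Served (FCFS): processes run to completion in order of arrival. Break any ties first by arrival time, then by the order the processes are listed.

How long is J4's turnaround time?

Schedule: | J1 0-7 | J2 7-19 | J3 19-29 | J4 29-30 | J5 30-34 |
Completion: J1=7  J2=19  J3=29  J4=30  J5=34
Turnaround(J4) = completion − arrival = 30 − 15 = 15

15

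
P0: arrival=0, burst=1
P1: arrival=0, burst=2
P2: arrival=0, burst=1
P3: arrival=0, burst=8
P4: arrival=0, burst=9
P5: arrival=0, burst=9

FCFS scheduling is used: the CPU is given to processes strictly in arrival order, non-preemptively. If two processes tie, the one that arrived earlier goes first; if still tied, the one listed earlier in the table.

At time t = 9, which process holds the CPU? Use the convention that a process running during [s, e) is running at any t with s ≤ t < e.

Gantt: | P0 0-1 | P1 1-3 | P2 3-4 | P3 4-12 | P4 12-21 | P5 21-30 |
Completion: P0=1  P1=3  P2=4  P3=12  P4=21  P5=30
Turnaround (C−A): P0=1  P1=3  P2=4  P3=12  P4=21  P5=30

P3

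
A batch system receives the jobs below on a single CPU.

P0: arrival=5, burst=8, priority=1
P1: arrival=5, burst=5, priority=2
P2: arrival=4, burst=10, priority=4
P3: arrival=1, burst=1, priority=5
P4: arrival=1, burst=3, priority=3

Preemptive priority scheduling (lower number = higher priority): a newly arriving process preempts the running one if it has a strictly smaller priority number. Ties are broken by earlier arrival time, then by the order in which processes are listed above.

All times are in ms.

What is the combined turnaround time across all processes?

74

Timeline: | idle 0-1 | P4 1-4 | P2 4-5 | P0 5-13 | P1 13-18 | P2 18-27 | P3 27-28 |
Completion: P0=13  P1=18  P2=27  P3=28  P4=4
Turnaround = completion − arrival: P0=8, P1=13, P2=23, P3=27, P4=3
Total turnaround = 8 + 13 + 23 + 27 + 3 = 74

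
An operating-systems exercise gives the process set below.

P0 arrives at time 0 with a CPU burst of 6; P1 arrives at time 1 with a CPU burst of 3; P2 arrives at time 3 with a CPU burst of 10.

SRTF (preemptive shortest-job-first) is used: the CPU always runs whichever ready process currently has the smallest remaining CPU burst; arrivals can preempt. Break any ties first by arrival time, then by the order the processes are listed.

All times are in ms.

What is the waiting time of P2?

6

Gantt: | P0 0-1 | P1 1-4 | P0 4-9 | P2 9-19 |
Completion: P0=9  P1=4  P2=19
Waiting(P2) = turnaround − burst = 16 − 10 = 6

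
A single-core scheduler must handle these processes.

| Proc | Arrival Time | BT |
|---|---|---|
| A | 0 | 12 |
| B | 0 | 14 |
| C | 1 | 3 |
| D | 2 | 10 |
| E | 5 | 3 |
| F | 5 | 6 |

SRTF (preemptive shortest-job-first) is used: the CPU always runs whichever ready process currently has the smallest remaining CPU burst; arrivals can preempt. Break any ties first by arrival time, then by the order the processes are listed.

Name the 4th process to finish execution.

Gantt: | A 0-1 | C 1-4 | D 4-5 | E 5-8 | F 8-14 | D 14-23 | A 23-34 | B 34-48 |
Completion: A=34  B=48  C=4  D=23  E=8  F=14
Finish order: C → E → F → D → A → B

D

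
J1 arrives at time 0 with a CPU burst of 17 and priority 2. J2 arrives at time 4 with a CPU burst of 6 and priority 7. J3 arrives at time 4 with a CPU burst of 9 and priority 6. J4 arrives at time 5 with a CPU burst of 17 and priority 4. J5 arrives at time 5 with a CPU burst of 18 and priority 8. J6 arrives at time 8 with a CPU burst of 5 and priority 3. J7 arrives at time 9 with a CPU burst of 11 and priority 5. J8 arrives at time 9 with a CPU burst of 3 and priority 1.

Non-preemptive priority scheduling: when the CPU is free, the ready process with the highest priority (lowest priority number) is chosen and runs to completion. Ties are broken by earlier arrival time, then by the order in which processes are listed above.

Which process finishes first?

Schedule: | J1 0-17 | J8 17-20 | J6 20-25 | J4 25-42 | J7 42-53 | J3 53-62 | J2 62-68 | J5 68-86 |
Completion: J1=17  J2=68  J3=62  J4=42  J5=86  J6=25  J7=53  J8=20
Finish order: J1 → J8 → J6 → J4 → J7 → J3 → J2 → J5

J1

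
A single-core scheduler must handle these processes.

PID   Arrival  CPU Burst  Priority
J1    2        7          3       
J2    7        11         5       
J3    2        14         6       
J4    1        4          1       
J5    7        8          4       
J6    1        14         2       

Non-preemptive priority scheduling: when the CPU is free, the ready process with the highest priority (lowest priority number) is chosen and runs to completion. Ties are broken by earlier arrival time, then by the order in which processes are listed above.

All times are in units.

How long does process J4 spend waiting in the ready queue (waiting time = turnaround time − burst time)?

0

Schedule: | idle 0-1 | J4 1-5 | J6 5-19 | J1 19-26 | J5 26-34 | J2 34-45 | J3 45-59 |
Completion: J1=26  J2=45  J3=59  J4=5  J5=34  J6=19
Waiting(J4) = turnaround − burst = 4 − 4 = 0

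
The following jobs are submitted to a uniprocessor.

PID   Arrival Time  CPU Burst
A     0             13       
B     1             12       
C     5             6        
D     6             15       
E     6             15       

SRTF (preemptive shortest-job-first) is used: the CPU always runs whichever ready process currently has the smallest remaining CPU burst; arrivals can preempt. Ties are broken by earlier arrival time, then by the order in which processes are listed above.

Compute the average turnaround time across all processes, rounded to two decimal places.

Gantt: | A 0-5 | C 5-11 | A 11-19 | B 19-31 | D 31-46 | E 46-61 |
Completion: A=19  B=31  C=11  D=46  E=61
Turnaround times: A=19, B=30, C=6, D=40, E=55
Average turnaround = (19+30+6+40+55) / 5 = 150/5 = 30.00

30.00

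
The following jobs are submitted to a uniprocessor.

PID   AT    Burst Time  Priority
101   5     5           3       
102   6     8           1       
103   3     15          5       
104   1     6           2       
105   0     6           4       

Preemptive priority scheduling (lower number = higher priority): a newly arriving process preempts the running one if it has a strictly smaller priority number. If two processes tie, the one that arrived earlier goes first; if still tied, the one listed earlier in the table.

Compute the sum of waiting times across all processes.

Schedule: | 105 0-1 | 104 1-6 | 102 6-14 | 104 14-15 | 101 15-20 | 105 20-25 | 103 25-40 |
Completion: 101=20  102=14  103=40  104=15  105=25
Turnaround (C−A): 101=15  102=8  103=37  104=14  105=25
Waiting = turnaround − burst: 101=10, 102=0, 103=22, 104=8, 105=19
Total waiting = 10 + 0 + 22 + 8 + 19 = 59

59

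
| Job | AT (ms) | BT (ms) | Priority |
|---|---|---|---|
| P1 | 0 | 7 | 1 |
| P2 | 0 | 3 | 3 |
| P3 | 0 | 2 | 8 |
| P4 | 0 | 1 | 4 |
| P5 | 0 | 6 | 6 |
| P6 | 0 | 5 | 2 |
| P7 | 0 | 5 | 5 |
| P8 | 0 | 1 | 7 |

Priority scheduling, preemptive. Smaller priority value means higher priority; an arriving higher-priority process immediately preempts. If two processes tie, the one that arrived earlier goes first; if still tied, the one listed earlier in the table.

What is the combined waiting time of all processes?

126

Schedule: | P1 0-7 | P6 7-12 | P2 12-15 | P4 15-16 | P7 16-21 | P5 21-27 | P8 27-28 | P3 28-30 |
Completion: P1=7  P2=15  P3=30  P4=16  P5=27  P6=12  P7=21  P8=28
Waiting = turnaround − burst: P1=0, P2=12, P3=28, P4=15, P5=21, P6=7, P7=16, P8=27
Total waiting = 0 + 12 + 28 + 15 + 21 + 7 + 16 + 27 = 126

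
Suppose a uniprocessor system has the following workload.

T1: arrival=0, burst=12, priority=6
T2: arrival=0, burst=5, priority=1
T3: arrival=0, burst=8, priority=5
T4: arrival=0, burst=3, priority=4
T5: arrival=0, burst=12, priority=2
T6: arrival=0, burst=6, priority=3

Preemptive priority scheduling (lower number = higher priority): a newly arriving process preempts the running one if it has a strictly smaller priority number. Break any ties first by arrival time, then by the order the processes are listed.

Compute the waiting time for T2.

0

Schedule: | T2 0-5 | T5 5-17 | T6 17-23 | T4 23-26 | T3 26-34 | T1 34-46 |
Completion: T1=46  T2=5  T3=34  T4=26  T5=17  T6=23
Turnaround (C−A): T1=46  T2=5  T3=34  T4=26  T5=17  T6=23
Waiting(T2) = turnaround − burst = 5 − 5 = 0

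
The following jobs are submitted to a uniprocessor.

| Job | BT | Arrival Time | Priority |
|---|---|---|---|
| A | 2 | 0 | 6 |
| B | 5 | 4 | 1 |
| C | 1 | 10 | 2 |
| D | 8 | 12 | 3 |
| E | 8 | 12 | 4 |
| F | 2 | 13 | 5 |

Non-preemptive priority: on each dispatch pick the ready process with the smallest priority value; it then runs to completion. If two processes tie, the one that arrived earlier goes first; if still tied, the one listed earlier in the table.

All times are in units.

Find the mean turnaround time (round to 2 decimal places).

8.17

Gantt: | A 0-2 | idle 2-4 | B 4-9 | idle 9-10 | C 10-11 | idle 11-12 | D 12-20 | E 20-28 | F 28-30 |
Completion: A=2  B=9  C=11  D=20  E=28  F=30
Turnaround (C−A): A=2  B=5  C=1  D=8  E=16  F=17
Turnaround times: A=2, B=5, C=1, D=8, E=16, F=17
Average turnaround = (2+5+1+8+16+17) / 6 = 49/6 = 8.17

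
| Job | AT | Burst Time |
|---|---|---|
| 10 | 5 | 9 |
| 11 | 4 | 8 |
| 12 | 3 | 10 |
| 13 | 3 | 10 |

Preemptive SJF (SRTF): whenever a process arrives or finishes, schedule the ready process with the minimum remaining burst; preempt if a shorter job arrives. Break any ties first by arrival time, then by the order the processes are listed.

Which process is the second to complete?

12

Gantt: | idle 0-3 | 12 3-4 | 11 4-12 | 12 12-21 | 10 21-30 | 13 30-40 |
Completion: 10=30  11=12  12=21  13=40
Turnaround (C−A): 10=25  11=8  12=18  13=37
Finish order: 11 → 12 → 10 → 13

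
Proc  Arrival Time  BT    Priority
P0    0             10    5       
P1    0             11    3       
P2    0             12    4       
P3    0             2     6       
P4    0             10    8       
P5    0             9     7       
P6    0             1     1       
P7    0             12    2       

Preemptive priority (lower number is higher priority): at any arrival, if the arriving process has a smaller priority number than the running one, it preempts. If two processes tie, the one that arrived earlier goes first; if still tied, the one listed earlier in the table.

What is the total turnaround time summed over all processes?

292

Timeline: | P6 0-1 | P7 1-13 | P1 13-24 | P2 24-36 | P0 36-46 | P3 46-48 | P5 48-57 | P4 57-67 |
Completion: P0=46  P1=24  P2=36  P3=48  P4=67  P5=57  P6=1  P7=13
Turnaround = completion − arrival: P0=46, P1=24, P2=36, P3=48, P4=67, P5=57, P6=1, P7=13
Total turnaround = 46 + 24 + 36 + 48 + 67 + 57 + 1 + 13 = 292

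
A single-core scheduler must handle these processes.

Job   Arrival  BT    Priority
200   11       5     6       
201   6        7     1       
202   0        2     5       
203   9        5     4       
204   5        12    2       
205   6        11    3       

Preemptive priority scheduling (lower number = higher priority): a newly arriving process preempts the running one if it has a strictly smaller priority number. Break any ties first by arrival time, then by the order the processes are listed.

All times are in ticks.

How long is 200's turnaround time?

34

Schedule: | 202 0-2 | idle 2-5 | 204 5-6 | 201 6-13 | 204 13-24 | 205 24-35 | 203 35-40 | 200 40-45 |
Completion: 200=45  201=13  202=2  203=40  204=24  205=35
Turnaround (C−A): 200=34  201=7  202=2  203=31  204=19  205=29
Turnaround(200) = completion − arrival = 45 − 11 = 34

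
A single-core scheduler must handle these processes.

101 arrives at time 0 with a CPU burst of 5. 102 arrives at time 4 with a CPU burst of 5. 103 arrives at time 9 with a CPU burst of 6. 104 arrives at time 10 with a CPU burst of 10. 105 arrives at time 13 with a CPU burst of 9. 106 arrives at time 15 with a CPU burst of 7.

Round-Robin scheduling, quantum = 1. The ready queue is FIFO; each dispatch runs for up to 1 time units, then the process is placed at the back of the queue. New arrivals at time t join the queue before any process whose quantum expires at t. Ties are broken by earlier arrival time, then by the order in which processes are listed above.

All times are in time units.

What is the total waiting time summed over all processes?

74

Timeline: | 101 0-4 | 102 4-5 | 101 5-6 | 102 6-9 | 103 9-10 | 102 10-11 | 104 11-12 | 103 12-13 | 104 13-14 | 105 14-15 | 103 15-16 | 104 16-17 | 106 17-18 | 105 18-19 | 103 19-20 | 104 20-21 | 106 21-22 | 105 22-23 | 103 23-24 | 104 24-25 | 106 25-26 | 105 26-27 | 103 27-28 | 104 28-29 | 106 29-30 | 105 30-31 | 104 31-32 | 106 32-33 | 105 33-34 | 104 34-35 | 106 35-36 | 105 36-37 | 104 37-38 | 106 38-39 | 105 39-40 | 104 40-41 | 105 41-42 |
Completion: 101=6  102=11  103=28  104=41  105=42  106=39
Waiting = turnaround − burst: 101=1, 102=2, 103=13, 104=21, 105=20, 106=17
Total waiting = 1 + 2 + 13 + 21 + 20 + 17 = 74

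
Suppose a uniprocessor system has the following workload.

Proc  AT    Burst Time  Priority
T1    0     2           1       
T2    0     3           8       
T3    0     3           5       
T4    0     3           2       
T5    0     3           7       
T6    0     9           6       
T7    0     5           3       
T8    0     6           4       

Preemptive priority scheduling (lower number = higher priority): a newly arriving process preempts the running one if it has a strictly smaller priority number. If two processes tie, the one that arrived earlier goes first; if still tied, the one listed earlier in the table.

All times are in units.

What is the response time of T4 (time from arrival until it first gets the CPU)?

2

Gantt: | T1 0-2 | T4 2-5 | T7 5-10 | T8 10-16 | T3 16-19 | T6 19-28 | T5 28-31 | T2 31-34 |
Completion: T1=2  T2=34  T3=19  T4=5  T5=31  T6=28  T7=10  T8=16
Turnaround (C−A): T1=2  T2=34  T3=19  T4=5  T5=31  T6=28  T7=10  T8=16
Response(T4) = first start − arrival = 2 − 0 = 2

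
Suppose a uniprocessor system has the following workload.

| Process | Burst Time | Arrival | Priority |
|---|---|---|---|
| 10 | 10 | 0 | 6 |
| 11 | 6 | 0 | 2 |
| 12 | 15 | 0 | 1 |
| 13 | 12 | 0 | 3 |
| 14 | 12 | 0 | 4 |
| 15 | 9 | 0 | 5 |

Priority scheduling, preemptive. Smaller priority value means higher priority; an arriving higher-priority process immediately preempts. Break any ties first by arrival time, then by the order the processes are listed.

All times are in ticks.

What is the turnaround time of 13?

33

Timeline: | 12 0-15 | 11 15-21 | 13 21-33 | 14 33-45 | 15 45-54 | 10 54-64 |
Completion: 10=64  11=21  12=15  13=33  14=45  15=54
Turnaround (C−A): 10=64  11=21  12=15  13=33  14=45  15=54
Turnaround(13) = completion − arrival = 33 − 0 = 33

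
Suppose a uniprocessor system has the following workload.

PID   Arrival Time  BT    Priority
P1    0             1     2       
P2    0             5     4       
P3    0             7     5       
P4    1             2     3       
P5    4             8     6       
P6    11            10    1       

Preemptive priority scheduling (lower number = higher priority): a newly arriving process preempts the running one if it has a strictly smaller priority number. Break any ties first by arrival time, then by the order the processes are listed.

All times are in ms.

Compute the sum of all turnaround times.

75

Timeline: | P1 0-1 | P4 1-3 | P2 3-8 | P3 8-11 | P6 11-21 | P3 21-25 | P5 25-33 |
Completion: P1=1  P2=8  P3=25  P4=3  P5=33  P6=21
Turnaround (C−A): P1=1  P2=8  P3=25  P4=2  P5=29  P6=10
Turnaround = completion − arrival: P1=1, P2=8, P3=25, P4=2, P5=29, P6=10
Total turnaround = 1 + 8 + 25 + 2 + 29 + 10 = 75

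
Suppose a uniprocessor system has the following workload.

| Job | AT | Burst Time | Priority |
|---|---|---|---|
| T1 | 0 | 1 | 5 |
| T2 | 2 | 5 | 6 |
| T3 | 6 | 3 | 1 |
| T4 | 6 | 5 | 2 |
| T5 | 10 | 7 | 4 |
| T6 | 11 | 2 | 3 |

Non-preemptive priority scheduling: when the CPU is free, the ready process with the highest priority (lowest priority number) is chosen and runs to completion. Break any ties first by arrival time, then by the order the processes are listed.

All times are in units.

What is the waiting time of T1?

0

Timeline: | T1 0-1 | idle 1-2 | T2 2-7 | T3 7-10 | T4 10-15 | T6 15-17 | T5 17-24 |
Completion: T1=1  T2=7  T3=10  T4=15  T5=24  T6=17
Turnaround (C−A): T1=1  T2=5  T3=4  T4=9  T5=14  T6=6
Waiting(T1) = turnaround − burst = 1 − 1 = 0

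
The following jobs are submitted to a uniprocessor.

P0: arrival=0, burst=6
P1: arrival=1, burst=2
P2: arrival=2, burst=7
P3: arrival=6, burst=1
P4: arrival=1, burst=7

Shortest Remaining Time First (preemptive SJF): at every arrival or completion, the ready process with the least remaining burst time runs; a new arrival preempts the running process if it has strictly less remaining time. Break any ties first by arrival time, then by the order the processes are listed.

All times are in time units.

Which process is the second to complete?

P3

Schedule: | P0 0-1 | P1 1-3 | P0 3-6 | P3 6-7 | P0 7-9 | P4 9-16 | P2 16-23 |
Completion: P0=9  P1=3  P2=23  P3=7  P4=16
Turnaround (C−A): P0=9  P1=2  P2=21  P3=1  P4=15
Finish order: P1 → P3 → P0 → P4 → P2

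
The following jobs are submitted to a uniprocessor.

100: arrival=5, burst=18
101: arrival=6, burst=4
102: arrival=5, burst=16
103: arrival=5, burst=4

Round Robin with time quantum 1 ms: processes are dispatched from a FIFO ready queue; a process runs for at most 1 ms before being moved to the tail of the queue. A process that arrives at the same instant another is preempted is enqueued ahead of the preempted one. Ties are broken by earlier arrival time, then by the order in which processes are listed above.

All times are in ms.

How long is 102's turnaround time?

Schedule: | idle 0-5 | 100 5-6 | 102 6-7 | 103 7-8 | 101 8-9 | 100 9-10 | 102 10-11 | 103 11-12 | 101 12-13 | 100 13-14 | 102 14-15 | 103 15-16 | 101 16-17 | 100 17-18 | 102 18-19 | 103 19-20 | 101 20-21 | 100 21-22 | 102 22-23 | 100 23-24 | 102 24-25 | 100 25-26 | 102 26-27 | 100 27-28 | 102 28-29 | 100 29-30 | 102 30-31 | 100 31-32 | 102 32-33 | 100 33-34 | 102 34-35 | 100 35-36 | 102 36-37 | 100 37-38 | 102 38-39 | 100 39-40 | 102 40-41 | 100 41-42 | 102 42-43 | 100 43-44 | 102 44-45 | 100 45-47 |
Completion: 100=47  101=21  102=45  103=20
Turnaround (C−A): 100=42  101=15  102=40  103=15
Turnaround(102) = completion − arrival = 45 − 5 = 40

40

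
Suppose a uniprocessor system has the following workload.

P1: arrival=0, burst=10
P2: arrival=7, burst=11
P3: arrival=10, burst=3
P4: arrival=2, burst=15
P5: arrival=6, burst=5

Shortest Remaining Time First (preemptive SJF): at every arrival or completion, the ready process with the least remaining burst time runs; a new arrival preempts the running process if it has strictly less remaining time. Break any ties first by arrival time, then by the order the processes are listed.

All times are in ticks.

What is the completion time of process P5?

Timeline: | P1 0-10 | P3 10-13 | P5 13-18 | P2 18-29 | P4 29-44 |
Completion: P1=10  P2=29  P3=13  P4=44  P5=18
Turnaround (C−A): P1=10  P2=22  P3=3  P4=42  P5=12

18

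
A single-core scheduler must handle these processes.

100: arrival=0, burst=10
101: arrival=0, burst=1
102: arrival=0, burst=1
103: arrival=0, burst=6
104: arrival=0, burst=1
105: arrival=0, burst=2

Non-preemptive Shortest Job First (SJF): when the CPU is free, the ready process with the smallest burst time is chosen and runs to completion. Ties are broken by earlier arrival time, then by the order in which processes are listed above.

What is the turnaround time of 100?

21

Gantt: | 101 0-1 | 102 1-2 | 104 2-3 | 105 3-5 | 103 5-11 | 100 11-21 |
Completion: 100=21  101=1  102=2  103=11  104=3  105=5
Turnaround (C−A): 100=21  101=1  102=2  103=11  104=3  105=5
Turnaround(100) = completion − arrival = 21 − 0 = 21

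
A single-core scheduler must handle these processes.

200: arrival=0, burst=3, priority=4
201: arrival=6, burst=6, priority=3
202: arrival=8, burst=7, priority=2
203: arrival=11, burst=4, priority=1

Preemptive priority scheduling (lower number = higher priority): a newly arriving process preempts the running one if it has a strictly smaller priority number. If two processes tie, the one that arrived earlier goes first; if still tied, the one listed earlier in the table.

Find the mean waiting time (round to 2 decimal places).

Timeline: | 200 0-3 | idle 3-6 | 201 6-8 | 202 8-11 | 203 11-15 | 202 15-19 | 201 19-23 |
Completion: 200=3  201=23  202=19  203=15
Waiting times: 200=0, 201=11, 202=4, 203=0
Average waiting = (0+11+4+0) / 4 = 15/4 = 3.75

3.75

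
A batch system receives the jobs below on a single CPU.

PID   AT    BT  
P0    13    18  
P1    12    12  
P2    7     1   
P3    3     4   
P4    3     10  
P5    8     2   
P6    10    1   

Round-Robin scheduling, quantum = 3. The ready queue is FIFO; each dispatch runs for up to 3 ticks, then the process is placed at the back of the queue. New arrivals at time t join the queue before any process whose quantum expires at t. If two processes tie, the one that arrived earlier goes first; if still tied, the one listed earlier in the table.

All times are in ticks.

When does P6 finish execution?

17

Schedule: | idle 0-3 | P3 3-6 | P4 6-9 | P3 9-10 | P2 10-11 | P5 11-13 | P4 13-16 | P6 16-17 | P1 17-20 | P0 20-23 | P4 23-26 | P1 26-29 | P0 29-32 | P4 32-33 | P1 33-36 | P0 36-39 | P1 39-42 | P0 42-51 |
Completion: P0=51  P1=42  P2=11  P3=10  P4=33  P5=13  P6=17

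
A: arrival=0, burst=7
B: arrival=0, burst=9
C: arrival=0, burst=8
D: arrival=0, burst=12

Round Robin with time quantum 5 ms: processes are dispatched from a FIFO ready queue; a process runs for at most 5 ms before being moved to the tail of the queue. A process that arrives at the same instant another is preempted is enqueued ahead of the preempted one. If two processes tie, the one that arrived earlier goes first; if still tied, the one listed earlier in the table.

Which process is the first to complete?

A

Schedule: | A 0-5 | B 5-10 | C 10-15 | D 15-20 | A 20-22 | B 22-26 | C 26-29 | D 29-36 |
Completion: A=22  B=26  C=29  D=36
Turnaround (C−A): A=22  B=26  C=29  D=36
Finish order: A → B → C → D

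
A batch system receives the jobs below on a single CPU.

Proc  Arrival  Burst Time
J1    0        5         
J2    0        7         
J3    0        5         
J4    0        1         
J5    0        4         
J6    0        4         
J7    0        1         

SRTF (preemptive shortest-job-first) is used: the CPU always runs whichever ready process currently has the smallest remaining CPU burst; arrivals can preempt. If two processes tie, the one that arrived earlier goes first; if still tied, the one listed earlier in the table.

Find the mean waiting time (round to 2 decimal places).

7.71

Gantt: | J4 0-1 | J7 1-2 | J5 2-6 | J6 6-10 | J1 10-15 | J3 15-20 | J2 20-27 |
Completion: J1=15  J2=27  J3=20  J4=1  J5=6  J6=10  J7=2
Waiting times: J1=10, J2=20, J3=15, J4=0, J5=2, J6=6, J7=1
Average waiting = (10+20+15+0+2+6+1) / 7 = 54/7 = 7.71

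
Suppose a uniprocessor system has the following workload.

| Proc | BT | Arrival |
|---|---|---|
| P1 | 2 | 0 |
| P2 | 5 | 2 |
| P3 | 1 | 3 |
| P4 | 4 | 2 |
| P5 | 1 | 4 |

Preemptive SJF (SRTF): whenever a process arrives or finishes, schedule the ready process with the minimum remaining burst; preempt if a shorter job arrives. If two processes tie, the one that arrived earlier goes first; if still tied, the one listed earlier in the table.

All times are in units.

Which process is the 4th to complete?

Schedule: | P1 0-2 | P4 2-3 | P3 3-4 | P5 4-5 | P4 5-8 | P2 8-13 |
Completion: P1=2  P2=13  P3=4  P4=8  P5=5
Turnaround (C−A): P1=2  P2=11  P3=1  P4=6  P5=1
Finish order: P1 → P3 → P5 → P4 → P2

P4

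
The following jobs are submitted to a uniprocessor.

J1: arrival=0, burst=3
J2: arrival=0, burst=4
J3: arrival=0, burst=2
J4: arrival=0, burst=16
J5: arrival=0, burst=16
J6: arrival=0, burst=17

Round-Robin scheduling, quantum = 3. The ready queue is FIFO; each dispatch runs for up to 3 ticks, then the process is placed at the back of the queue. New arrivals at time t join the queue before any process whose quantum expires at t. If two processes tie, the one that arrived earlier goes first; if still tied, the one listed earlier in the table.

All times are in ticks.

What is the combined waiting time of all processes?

Timeline: | J1 0-3 | J2 3-6 | J3 6-8 | J4 8-11 | J5 11-14 | J6 14-17 | J2 17-18 | J4 18-21 | J5 21-24 | J6 24-27 | J4 27-30 | J5 30-33 | J6 33-36 | J4 36-39 | J5 39-42 | J6 42-45 | J4 45-48 | J5 48-51 | J6 51-54 | J4 54-55 | J5 55-56 | J6 56-58 |
Completion: J1=3  J2=18  J3=8  J4=55  J5=56  J6=58
Waiting = turnaround − burst: J1=0, J2=14, J3=6, J4=39, J5=40, J6=41
Total waiting = 0 + 14 + 6 + 39 + 40 + 41 = 140

140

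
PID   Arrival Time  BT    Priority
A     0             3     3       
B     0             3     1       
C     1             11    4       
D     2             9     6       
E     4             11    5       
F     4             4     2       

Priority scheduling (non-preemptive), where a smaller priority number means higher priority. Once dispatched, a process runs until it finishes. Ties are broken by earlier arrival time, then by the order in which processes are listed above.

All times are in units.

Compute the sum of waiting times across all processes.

Timeline: | B 0-3 | A 3-6 | F 6-10 | C 10-21 | E 21-32 | D 32-41 |
Completion: A=6  B=3  C=21  D=41  E=32  F=10
Waiting = turnaround − burst: A=3, B=0, C=9, D=30, E=17, F=2
Total waiting = 3 + 0 + 9 + 30 + 17 + 2 = 61

61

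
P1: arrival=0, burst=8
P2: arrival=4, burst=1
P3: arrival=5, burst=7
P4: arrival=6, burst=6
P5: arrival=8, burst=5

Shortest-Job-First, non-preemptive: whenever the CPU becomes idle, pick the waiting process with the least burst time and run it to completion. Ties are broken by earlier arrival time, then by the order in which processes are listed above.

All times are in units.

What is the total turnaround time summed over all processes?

55

Gantt: | P1 0-8 | P2 8-9 | P5 9-14 | P4 14-20 | P3 20-27 |
Completion: P1=8  P2=9  P3=27  P4=20  P5=14
Turnaround = completion − arrival: P1=8, P2=5, P3=22, P4=14, P5=6
Total turnaround = 8 + 5 + 22 + 14 + 6 = 55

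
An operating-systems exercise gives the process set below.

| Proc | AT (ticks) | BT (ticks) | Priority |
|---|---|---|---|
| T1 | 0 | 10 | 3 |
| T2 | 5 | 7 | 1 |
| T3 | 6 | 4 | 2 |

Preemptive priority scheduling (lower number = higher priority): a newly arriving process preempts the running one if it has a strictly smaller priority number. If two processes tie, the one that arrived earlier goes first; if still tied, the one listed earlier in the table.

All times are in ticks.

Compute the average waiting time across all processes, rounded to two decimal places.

Schedule: | T1 0-5 | T2 5-12 | T3 12-16 | T1 16-21 |
Completion: T1=21  T2=12  T3=16
Waiting times: T1=11, T2=0, T3=6
Average waiting = (11+0+6) / 3 = 17/3 = 5.67

5.67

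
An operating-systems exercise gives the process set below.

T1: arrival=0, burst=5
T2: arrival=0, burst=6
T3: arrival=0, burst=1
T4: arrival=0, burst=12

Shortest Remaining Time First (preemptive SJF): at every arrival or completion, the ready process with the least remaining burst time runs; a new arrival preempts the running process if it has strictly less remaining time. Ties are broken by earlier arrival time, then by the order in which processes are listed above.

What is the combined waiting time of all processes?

19

Timeline: | T3 0-1 | T1 1-6 | T2 6-12 | T4 12-24 |
Completion: T1=6  T2=12  T3=1  T4=24
Waiting = turnaround − burst: T1=1, T2=6, T3=0, T4=12
Total waiting = 1 + 6 + 0 + 12 = 19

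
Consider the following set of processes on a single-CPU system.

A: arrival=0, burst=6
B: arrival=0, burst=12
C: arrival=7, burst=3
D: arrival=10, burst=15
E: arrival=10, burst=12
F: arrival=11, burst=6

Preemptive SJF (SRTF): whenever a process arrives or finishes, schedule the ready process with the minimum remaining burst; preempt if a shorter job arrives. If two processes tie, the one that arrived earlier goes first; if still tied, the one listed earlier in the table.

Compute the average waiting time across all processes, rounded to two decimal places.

10.17

Gantt: | A 0-6 | B 6-7 | C 7-10 | B 10-11 | F 11-17 | B 17-27 | E 27-39 | D 39-54 |
Completion: A=6  B=27  C=10  D=54  E=39  F=17
Turnaround (C−A): A=6  B=27  C=3  D=44  E=29  F=6
Waiting times: A=0, B=15, C=0, D=29, E=17, F=0
Average waiting = (0+15+0+29+17+0) / 6 = 61/6 = 10.17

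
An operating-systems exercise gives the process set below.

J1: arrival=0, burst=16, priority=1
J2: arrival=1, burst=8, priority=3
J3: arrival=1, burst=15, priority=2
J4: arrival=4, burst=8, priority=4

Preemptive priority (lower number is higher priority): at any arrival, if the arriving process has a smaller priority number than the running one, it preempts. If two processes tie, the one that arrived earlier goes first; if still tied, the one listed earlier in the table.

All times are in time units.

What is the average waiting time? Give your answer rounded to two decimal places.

20.00

Schedule: | J1 0-16 | J3 16-31 | J2 31-39 | J4 39-47 |
Completion: J1=16  J2=39  J3=31  J4=47
Waiting times: J1=0, J2=30, J3=15, J4=35
Average waiting = (0+30+15+35) / 4 = 80/4 = 20.00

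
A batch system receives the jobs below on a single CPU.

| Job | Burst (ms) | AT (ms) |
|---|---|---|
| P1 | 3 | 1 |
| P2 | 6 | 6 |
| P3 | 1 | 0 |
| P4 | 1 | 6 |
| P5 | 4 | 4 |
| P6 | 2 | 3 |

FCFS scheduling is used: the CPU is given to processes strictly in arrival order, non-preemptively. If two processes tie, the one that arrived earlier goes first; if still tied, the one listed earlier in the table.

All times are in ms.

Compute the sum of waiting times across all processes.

Timeline: | P3 0-1 | P1 1-4 | P6 4-6 | P5 6-10 | P2 10-16 | P4 16-17 |
Completion: P1=4  P2=16  P3=1  P4=17  P5=10  P6=6
Turnaround (C−A): P1=3  P2=10  P3=1  P4=11  P5=6  P6=3
Waiting = turnaround − burst: P1=0, P2=4, P3=0, P4=10, P5=2, P6=1
Total waiting = 0 + 4 + 0 + 10 + 2 + 1 = 17

17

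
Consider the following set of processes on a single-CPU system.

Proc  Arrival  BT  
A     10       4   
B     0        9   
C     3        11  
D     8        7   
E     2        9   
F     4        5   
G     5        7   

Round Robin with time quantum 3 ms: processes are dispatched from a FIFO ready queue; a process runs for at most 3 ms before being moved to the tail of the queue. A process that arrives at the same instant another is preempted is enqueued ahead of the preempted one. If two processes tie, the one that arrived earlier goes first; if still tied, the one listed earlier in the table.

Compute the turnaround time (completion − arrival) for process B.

Schedule: | B 0-3 | E 3-6 | C 6-9 | B 9-12 | F 12-15 | G 15-18 | E 18-21 | D 21-24 | C 24-27 | A 27-30 | B 30-33 | F 33-35 | G 35-38 | E 38-41 | D 41-44 | C 44-47 | A 47-48 | G 48-49 | D 49-50 | C 50-52 |
Completion: A=48  B=33  C=52  D=50  E=41  F=35  G=49
Turnaround (C−A): A=38  B=33  C=49  D=42  E=39  F=31  G=44
Turnaround(B) = completion − arrival = 33 − 0 = 33

33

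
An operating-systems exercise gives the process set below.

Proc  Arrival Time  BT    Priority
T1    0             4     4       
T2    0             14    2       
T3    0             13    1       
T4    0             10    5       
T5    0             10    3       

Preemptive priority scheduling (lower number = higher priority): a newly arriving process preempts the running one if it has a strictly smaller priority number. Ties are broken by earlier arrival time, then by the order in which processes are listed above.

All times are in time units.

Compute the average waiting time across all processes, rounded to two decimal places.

Gantt: | T3 0-13 | T2 13-27 | T5 27-37 | T1 37-41 | T4 41-51 |
Completion: T1=41  T2=27  T3=13  T4=51  T5=37
Turnaround (C−A): T1=41  T2=27  T3=13  T4=51  T5=37
Waiting times: T1=37, T2=13, T3=0, T4=41, T5=27
Average waiting = (37+13+0+41+27) / 5 = 118/5 = 23.60

23.60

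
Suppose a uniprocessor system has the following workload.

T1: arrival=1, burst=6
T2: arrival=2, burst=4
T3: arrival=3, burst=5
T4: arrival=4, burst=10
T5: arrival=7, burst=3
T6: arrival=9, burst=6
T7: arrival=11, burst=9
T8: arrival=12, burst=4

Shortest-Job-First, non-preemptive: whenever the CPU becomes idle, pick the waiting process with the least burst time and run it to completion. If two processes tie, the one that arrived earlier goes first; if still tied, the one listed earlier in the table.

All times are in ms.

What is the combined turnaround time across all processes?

Timeline: | idle 0-1 | T1 1-7 | T5 7-10 | T2 10-14 | T8 14-18 | T3 18-23 | T6 23-29 | T7 29-38 | T4 38-48 |
Completion: T1=7  T2=14  T3=23  T4=48  T5=10  T6=29  T7=38  T8=18
Turnaround (C−A): T1=6  T2=12  T3=20  T4=44  T5=3  T6=20  T7=27  T8=6
Turnaround = completion − arrival: T1=6, T2=12, T3=20, T4=44, T5=3, T6=20, T7=27, T8=6
Total turnaround = 6 + 12 + 20 + 44 + 3 + 20 + 27 + 6 = 138

138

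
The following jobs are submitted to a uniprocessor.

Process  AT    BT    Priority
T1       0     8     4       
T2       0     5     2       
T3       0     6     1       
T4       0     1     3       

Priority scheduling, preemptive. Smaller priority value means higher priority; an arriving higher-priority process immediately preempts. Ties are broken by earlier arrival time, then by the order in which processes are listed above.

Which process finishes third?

T4

Timeline: | T3 0-6 | T2 6-11 | T4 11-12 | T1 12-20 |
Completion: T1=20  T2=11  T3=6  T4=12
Turnaround (C−A): T1=20  T2=11  T3=6  T4=12
Finish order: T3 → T2 → T4 → T1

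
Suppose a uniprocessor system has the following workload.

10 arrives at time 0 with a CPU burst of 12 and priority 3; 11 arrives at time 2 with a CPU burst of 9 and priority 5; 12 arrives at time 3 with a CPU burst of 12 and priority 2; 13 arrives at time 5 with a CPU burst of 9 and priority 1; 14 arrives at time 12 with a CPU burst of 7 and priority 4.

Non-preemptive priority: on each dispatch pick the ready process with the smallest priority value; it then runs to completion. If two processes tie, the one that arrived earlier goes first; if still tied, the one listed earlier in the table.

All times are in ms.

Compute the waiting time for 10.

Timeline: | 10 0-12 | 13 12-21 | 12 21-33 | 14 33-40 | 11 40-49 |
Completion: 10=12  11=49  12=33  13=21  14=40
Waiting(10) = turnaround − burst = 12 − 12 = 0

0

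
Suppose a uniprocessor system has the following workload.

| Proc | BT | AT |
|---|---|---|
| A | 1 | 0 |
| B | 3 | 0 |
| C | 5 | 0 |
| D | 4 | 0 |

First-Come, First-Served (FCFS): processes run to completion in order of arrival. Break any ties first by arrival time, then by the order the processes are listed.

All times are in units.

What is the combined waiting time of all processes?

Gantt: | A 0-1 | B 1-4 | C 4-9 | D 9-13 |
Completion: A=1  B=4  C=9  D=13
Turnaround (C−A): A=1  B=4  C=9  D=13
Waiting = turnaround − burst: A=0, B=1, C=4, D=9
Total waiting = 0 + 1 + 4 + 9 = 14

14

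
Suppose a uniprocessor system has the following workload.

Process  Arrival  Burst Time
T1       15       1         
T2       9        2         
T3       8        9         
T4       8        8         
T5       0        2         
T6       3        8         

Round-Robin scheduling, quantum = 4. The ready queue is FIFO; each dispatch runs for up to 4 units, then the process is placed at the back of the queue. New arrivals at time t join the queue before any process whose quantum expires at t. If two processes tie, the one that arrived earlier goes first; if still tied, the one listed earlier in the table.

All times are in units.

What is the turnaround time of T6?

8

Schedule: | T5 0-2 | idle 2-3 | T6 3-11 | T3 11-15 | T4 15-19 | T2 19-21 | T1 21-22 | T3 22-26 | T4 26-30 | T3 30-31 |
Completion: T1=22  T2=21  T3=31  T4=30  T5=2  T6=11
Turnaround(T6) = completion − arrival = 11 − 3 = 8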